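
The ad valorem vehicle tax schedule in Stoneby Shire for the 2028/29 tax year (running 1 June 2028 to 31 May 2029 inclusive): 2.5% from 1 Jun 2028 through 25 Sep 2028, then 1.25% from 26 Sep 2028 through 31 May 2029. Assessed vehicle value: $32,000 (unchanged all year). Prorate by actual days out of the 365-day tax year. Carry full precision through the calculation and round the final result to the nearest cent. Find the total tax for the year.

1 Jun – 25 Sep 2028: 117 days at 2.5% → $32,000 × 2.5% × 117/365 = $256.4384
26 Sep 2028 – 31 May 2029: 248 days at 1.25% → $32,000 × 1.25% × 248/365 = $271.7808
Total = $528.2192

$528.22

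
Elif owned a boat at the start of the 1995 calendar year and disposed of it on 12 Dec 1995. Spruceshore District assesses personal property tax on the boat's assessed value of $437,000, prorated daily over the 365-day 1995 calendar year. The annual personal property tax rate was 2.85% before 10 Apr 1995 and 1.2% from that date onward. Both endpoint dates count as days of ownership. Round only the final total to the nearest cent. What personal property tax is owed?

1 Jan – 9 Apr 1995: 99 days at 2.85% → $437,000 × 2.85% × 99/365 = $3,378.0699
10 Apr – 12 Dec 1995: 247 days at 1.2% → $437,000 × 1.2% × 247/365 = $3,548.6795
Total = $6,926.7493

$6,926.75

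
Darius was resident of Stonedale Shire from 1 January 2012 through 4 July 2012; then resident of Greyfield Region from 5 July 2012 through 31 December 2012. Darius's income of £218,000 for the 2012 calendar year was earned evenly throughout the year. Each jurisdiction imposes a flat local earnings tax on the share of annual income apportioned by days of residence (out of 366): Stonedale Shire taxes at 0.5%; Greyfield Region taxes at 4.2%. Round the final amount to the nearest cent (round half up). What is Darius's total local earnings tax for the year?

£5,056.89

Stonedale Shire, 1 January – 4 July 2012: 186 days → £218,000 × 0.5% × 186/366 = £553.9344
Greyfield Region, 5 July – 31 December 2012: 180 days → £218,000 × 4.2% × 180/366 = £4,502.9508
Total = £5,056.8852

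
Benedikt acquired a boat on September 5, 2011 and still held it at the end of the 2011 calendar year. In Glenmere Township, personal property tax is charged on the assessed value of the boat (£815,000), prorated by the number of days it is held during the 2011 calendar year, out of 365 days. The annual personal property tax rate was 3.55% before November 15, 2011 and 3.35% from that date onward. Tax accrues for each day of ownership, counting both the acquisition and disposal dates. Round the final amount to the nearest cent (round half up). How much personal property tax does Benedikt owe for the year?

£9,143.63

September 5 – November 14, 2011: 71 days at 3.55% → £815,000 × 3.55% × 71/365 = £5,627.9658
November 15 – December 31, 2011: 47 days at 3.35% → £815,000 × 3.35% × 47/365 = £3,515.6644
Total = £9,143.6301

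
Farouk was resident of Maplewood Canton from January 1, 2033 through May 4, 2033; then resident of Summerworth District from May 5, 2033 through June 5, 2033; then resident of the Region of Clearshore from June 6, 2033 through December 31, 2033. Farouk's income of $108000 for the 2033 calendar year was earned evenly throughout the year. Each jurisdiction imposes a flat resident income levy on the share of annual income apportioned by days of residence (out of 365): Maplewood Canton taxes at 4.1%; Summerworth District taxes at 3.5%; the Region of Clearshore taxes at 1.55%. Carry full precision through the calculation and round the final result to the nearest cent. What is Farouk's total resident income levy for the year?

$2794.24

Maplewood Canton, January 1 – May 4, 2033: 124 days → $108000 × 4.1% × 124/365 = $1504.3068
Summerworth District, May 5 – June 5, 2033: 32 days → $108000 × 3.5% × 32/365 = $331.3973
The Region of Clearshore, June 6 – December 31, 2033: 209 days → $108000 × 1.55% × 209/365 = $958.5370
Total = $2794.2411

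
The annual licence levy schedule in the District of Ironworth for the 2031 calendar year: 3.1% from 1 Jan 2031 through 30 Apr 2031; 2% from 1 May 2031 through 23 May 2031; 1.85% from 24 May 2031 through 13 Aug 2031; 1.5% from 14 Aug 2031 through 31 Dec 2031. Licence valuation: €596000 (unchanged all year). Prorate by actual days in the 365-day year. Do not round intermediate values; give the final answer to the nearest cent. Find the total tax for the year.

1 Jan – 30 Apr 2031: 120 days at 3.1% → €596000 × 3.1% × 120/365 = €6074.3014
1 May – 23 May 2031: 23 days at 2% → €596000 × 2% × 23/365 = €751.1233
24 May – 13 Aug 2031: 82 days at 1.85% → €596000 × 1.85% × 82/365 = €2477.0740
14 Aug – 31 Dec 2031: 140 days at 1.5% → €596000 × 1.5% × 140/365 = €3429.0411
Total = €12731.5397

€12731.54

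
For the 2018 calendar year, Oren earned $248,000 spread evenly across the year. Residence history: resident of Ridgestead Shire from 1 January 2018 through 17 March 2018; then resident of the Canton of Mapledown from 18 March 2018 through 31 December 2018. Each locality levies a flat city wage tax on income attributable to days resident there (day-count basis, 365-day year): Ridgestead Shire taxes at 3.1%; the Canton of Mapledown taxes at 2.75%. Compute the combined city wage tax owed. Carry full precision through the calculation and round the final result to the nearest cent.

$7,000.73

Ridgestead Shire, 1 January – 17 March 2018: 76 days → $248,000 × 3.1% × 76/365 = $1,600.7890
The Canton of Mapledown, 18 March – 31 December 2018: 289 days → $248,000 × 2.75% × 289/365 = $5,399.9452
Total = $7,000.7342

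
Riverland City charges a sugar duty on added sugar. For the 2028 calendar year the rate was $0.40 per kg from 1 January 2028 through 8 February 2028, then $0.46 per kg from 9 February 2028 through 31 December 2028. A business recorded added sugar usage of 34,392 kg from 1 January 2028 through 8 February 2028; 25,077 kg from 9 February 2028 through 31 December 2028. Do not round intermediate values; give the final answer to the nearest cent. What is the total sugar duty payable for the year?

$25,292.22

1 January – 8 February 2028: 34,392 kg at $0.40/kg → $13,756.80
9 February – 31 December 2028: 25,077 kg at $0.46/kg → $11,535.42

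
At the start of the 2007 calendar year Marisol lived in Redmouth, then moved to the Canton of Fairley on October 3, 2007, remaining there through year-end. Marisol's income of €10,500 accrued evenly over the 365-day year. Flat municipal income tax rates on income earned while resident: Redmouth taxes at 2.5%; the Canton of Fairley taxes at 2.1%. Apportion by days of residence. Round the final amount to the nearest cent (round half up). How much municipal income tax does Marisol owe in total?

Redmouth, January 1 – October 2, 2007: 275 days → €10,500 × 2.5% × 275/365 = €197.7740
The Canton of Fairley, October 3 – December 31, 2007: 90 days → €10,500 × 2.1% × 90/365 = €54.3699
Total = €252.1438

€252.14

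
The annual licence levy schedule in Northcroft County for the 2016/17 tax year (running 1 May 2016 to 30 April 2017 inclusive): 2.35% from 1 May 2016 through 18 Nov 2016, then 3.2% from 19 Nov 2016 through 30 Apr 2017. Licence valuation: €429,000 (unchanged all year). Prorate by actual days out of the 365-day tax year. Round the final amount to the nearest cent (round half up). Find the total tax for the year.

€11,709.94

1 May – 18 Nov 2016: 202 days at 2.35% → €429,000 × 2.35% × 202/365 = €5,579.3507
19 Nov 2016 – 30 Apr 2017: 163 days at 3.2% → €429,000 × 3.2% × 163/365 = €6,130.5863
Total = €11,709.9370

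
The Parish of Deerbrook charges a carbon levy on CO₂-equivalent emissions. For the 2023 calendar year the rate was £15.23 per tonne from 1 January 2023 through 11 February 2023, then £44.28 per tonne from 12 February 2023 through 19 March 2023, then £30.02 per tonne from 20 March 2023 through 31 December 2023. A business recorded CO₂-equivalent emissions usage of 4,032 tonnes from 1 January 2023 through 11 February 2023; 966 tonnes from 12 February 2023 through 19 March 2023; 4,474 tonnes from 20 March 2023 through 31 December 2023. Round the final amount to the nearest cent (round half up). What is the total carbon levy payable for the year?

1 January – 11 February 2023: 4,032 tonnes at £15.23/tonne → £61,407.36
12 February – 19 March 2023: 966 tonnes at £44.28/tonne → £42,774.48
20 March – 31 December 2023: 4,474 tonnes at £30.02/tonne → £134,309.48

£238,491.32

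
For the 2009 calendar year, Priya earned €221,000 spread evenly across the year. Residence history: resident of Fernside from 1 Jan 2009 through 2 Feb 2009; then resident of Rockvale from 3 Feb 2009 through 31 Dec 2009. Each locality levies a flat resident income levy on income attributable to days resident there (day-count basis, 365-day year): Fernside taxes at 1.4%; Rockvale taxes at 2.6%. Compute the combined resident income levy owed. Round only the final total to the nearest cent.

€5,506.23

Fernside, 1 Jan – 2 Feb 2009: 33 days → €221,000 × 1.4% × 33/365 = €279.7315
Rockvale, 3 Feb – 31 Dec 2009: 332 days → €221,000 × 2.6% × 332/365 = €5,226.4986
Total = €5,506.2301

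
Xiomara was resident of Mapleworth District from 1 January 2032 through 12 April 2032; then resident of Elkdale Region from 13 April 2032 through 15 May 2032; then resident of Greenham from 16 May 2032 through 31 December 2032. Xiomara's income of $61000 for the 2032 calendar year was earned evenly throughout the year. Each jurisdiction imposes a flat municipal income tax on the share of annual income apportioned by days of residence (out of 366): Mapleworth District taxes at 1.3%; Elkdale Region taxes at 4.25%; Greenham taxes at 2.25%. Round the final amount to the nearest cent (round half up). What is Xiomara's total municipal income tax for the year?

$1319.42

Mapleworth District, 1 January – 12 April 2032: 103 days → $61000 × 1.3% × 103/366 = $223.1667
Elkdale Region, 13 April – 15 May 2032: 33 days → $61000 × 4.25% × 33/366 = $233.7500
Greenham, 16 May – 31 December 2032: 230 days → $61000 × 2.25% × 230/366 = $862.5000
Total = $1319.4167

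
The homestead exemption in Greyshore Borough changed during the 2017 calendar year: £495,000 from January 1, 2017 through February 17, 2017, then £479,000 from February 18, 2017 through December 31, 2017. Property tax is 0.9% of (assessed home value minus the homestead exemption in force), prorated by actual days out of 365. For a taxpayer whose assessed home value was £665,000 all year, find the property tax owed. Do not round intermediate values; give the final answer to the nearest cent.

January 1 – February 17, 2017: 48 days, exemption £495,000 → (£665,000 − £495,000) × 0.9% × 48/365 = £201.2055
February 18 – December 31, 2017: 317 days, exemption £479,000 → (£665,000 − £479,000) × 0.9% × 317/365 = £1,453.8575
Total = £1,655.0630

£1,655.06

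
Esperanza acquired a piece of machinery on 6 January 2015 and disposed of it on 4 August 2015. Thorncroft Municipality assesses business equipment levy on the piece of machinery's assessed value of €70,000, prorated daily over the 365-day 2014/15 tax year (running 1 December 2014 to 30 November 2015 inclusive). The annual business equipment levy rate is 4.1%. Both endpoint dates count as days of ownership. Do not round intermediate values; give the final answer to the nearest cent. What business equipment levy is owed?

€1,659.10

Days held (6 January – 4 August 2015): 211 out of 365
Tax = €70,000 × 4.1% × 211/365 = €1,659.0959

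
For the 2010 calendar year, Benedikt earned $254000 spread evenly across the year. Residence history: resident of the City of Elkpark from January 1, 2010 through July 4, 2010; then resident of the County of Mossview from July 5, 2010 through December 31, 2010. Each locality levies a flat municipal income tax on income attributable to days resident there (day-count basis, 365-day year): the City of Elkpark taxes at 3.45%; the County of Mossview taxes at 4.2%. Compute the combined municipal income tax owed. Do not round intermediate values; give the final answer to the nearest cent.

$9702.45

The City of Elkpark, January 1 – July 4, 2010: 185 days → $254000 × 3.45% × 185/365 = $4441.5205
The County of Mossview, July 5 – December 31, 2010: 180 days → $254000 × 4.2% × 180/365 = $5260.9315
Total = $9702.4521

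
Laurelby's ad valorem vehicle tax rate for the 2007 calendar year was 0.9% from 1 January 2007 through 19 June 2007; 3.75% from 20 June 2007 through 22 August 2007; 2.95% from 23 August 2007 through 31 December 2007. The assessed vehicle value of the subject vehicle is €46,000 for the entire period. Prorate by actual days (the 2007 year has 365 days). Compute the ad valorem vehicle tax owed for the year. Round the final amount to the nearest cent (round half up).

1 January – 19 June 2007: 170 days at 0.9% → €46,000 × 0.9% × 170/365 = €192.8219
20 June – 22 August 2007: 64 days at 3.75% → €46,000 × 3.75% × 64/365 = €302.4658
23 August – 31 December 2007: 131 days at 2.95% → €46,000 × 2.95% × 131/365 = €487.0329
Total = €982.3205

€982.32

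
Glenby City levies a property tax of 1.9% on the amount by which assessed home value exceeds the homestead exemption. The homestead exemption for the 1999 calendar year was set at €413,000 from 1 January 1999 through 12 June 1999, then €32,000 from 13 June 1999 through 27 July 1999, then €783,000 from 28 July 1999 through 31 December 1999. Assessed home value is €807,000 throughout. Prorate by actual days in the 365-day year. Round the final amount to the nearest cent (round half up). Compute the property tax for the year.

€5,354.62

1 January – 12 June 1999: 163 days, exemption €413,000 → (€807,000 − €413,000) × 1.9% × 163/365 = €3,343.0630
13 June – 27 July 1999: 45 days, exemption €32,000 → (€807,000 − €32,000) × 1.9% × 45/365 = €1,815.4110
28 July – 31 December 1999: 157 days, exemption €783,000 → (€807,000 − €783,000) × 1.9% × 157/365 = €196.1425
Total = €5,354.6164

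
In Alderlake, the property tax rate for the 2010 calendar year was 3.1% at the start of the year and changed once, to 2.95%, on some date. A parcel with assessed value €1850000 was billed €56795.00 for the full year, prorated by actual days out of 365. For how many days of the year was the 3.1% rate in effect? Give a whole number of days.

292 days

Let d = days at the first rate; then 365 − d days at the second rate.
€1850000 × [3.1%·d + 2.95%·(365−d)] / 365 = €56795.00
Solving gives d = 292, so the new rate took effect on 20 October 2010.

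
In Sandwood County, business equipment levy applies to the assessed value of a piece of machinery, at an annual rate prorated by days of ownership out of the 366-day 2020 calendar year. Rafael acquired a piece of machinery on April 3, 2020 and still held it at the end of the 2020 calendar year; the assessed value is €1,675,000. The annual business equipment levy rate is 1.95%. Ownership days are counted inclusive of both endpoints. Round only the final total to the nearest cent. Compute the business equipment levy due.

Days held (April 3 – December 31, 2020): 273 out of 366
Tax = €1,675,000 × 1.95% × 273/366 = €24,363.0123

€24,363.01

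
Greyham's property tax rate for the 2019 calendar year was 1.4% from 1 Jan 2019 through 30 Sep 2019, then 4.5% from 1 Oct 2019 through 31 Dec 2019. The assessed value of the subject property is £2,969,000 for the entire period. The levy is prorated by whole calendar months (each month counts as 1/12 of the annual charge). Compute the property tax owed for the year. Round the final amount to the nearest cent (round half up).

1 Jan – 30 Sep 2019: 9 months at 1.4% → £2,969,000 × 1.4% × 9/12 = £31,174.5000
1 Oct – 31 Dec 2019: 3 months at 4.5% → £2,969,000 × 4.5% × 3/12 = £33,401.2500
Total = £64,575.7500

£64,575.75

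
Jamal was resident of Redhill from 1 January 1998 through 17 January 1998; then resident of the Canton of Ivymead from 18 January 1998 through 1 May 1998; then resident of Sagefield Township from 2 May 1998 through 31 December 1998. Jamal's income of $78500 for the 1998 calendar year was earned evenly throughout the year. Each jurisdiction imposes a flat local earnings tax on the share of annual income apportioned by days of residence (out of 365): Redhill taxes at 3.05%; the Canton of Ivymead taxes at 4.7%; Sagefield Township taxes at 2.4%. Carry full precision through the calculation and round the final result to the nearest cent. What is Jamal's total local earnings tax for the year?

Redhill, 1 January – 17 January 1998: 17 days → $78500 × 3.05% × 17/365 = $111.5130
The Canton of Ivymead, 18 January – 1 May 1998: 104 days → $78500 × 4.7% × 104/365 = $1051.2548
Sagefield Township, 2 May – 31 December 1998: 244 days → $78500 × 2.4% × 244/365 = $1259.4411
Total = $2422.2089

$2422.21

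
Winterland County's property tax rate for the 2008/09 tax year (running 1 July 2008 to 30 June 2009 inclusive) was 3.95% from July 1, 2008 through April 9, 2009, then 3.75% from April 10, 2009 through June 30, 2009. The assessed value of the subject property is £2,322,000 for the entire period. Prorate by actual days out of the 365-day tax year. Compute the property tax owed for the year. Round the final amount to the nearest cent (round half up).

£90,675.69

July 1, 2008 – April 9, 2009: 283 days at 3.95% → £2,322,000 × 3.95% × 283/365 = £71,113.6356
April 10 – June 30, 2009: 82 days at 3.75% → £2,322,000 × 3.75% × 82/365 = £19,562.0548
Total = £90,675.6904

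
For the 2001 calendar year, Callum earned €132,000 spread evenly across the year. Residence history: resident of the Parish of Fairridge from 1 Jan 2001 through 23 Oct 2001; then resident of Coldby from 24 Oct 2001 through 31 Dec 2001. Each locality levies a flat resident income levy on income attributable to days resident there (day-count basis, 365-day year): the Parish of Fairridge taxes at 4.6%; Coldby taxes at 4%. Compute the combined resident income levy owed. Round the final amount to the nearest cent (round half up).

€5,922.28

The Parish of Fairridge, 1 Jan – 23 Oct 2001: 296 days → €132,000 × 4.6% × 296/365 = €4,924.1425
Coldby, 24 Oct – 31 Dec 2001: 69 days → €132,000 × 4% × 69/365 = €998.1370
Total = €5,922.2795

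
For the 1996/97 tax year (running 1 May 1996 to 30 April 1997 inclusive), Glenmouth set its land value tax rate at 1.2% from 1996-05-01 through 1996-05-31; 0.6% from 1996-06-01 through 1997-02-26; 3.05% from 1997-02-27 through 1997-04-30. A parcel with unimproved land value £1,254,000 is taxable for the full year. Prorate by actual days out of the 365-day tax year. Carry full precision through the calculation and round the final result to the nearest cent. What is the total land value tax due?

£13,465.90

1996-05-01 to 1996-05-31: 31 days at 1.2% → £1,254,000 × 1.2% × 31/365 = £1,278.0493
1996-06-01 to 1997-02-26: 271 days at 0.6% → £1,254,000 × 0.6% × 271/365 = £5,586.3123
1997-02-27 to 1997-04-30: 63 days at 3.05% → £1,254,000 × 3.05% × 63/365 = £6,601.5370
Total = £13,465.8986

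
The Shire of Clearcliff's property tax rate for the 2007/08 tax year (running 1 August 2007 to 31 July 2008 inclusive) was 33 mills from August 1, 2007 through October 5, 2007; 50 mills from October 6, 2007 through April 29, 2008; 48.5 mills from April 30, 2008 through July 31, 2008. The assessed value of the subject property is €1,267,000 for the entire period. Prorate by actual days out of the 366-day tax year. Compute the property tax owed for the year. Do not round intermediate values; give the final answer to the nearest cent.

€58,983.00

August 1 – October 5, 2007: 66 days at 33 mills → €1,267,000 × 3.3% × 66/366 = €7,539.6885
October 6, 2007 – April 29, 2008: 207 days at 50 mills → €1,267,000 × 5% × 207/366 = €35,829.0984
April 30 – July 31, 2008: 93 days at 48.5 mills → €1,267,000 × 4.85% × 93/366 = €15,614.2172
Total = €58,983.0041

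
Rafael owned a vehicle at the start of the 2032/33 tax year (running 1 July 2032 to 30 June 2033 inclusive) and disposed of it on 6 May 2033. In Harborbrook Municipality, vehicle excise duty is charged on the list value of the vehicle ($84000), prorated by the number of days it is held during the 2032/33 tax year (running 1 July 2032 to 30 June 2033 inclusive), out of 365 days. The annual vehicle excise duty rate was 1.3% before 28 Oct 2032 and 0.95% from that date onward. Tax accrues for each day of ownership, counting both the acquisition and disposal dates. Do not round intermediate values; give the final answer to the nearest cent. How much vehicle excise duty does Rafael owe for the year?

$773.61

1 Jul – 27 Oct 2032: 119 days at 1.3% → $84000 × 1.3% × 119/365 = $356.0219
28 Oct 2032 – 6 May 2033: 191 days at 0.95% → $84000 × 0.95% × 191/365 = $417.5836
Total = $773.6055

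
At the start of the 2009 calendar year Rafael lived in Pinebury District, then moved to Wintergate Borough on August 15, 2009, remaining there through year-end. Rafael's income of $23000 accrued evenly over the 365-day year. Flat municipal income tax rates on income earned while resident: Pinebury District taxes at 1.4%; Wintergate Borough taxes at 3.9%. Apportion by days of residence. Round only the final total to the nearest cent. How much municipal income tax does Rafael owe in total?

$540.97

Pinebury District, January 1 – August 14, 2009: 226 days → $23000 × 1.4% × 226/365 = $199.3753
Wintergate Borough, August 15 – December 31, 2009: 139 days → $23000 × 3.9% × 139/365 = $341.5973
Total = $540.9726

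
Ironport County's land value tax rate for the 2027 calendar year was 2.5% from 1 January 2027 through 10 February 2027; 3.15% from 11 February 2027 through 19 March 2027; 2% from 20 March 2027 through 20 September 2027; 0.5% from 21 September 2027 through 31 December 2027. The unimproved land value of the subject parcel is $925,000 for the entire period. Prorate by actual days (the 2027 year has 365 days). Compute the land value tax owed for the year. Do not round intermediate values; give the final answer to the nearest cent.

1 January – 10 February 2027: 41 days at 2.5% → $925,000 × 2.5% × 41/365 = $2,597.6027
11 February – 19 March 2027: 37 days at 3.15% → $925,000 × 3.15% × 37/365 = $2,953.6644
20 March – 20 September 2027: 185 days at 2% → $925,000 × 2% × 185/365 = $9,376.7123
21 September – 31 December 2027: 102 days at 0.5% → $925,000 × 0.5% × 102/365 = $1,292.4658
Total = $16,220.4452

$16,220.45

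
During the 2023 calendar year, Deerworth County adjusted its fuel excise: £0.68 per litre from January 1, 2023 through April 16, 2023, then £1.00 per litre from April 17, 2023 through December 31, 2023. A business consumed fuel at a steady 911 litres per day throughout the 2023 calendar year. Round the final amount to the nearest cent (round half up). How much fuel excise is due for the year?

January 1 – April 16, 2023: 106 days × 911 litres/day = 96,566 litres at £0.68/litre → £65,664.88
April 17 – December 31, 2023: 259 days × 911 litres/day = 235,949 litres at £1.00/litre → £235,949.00

£301,613.88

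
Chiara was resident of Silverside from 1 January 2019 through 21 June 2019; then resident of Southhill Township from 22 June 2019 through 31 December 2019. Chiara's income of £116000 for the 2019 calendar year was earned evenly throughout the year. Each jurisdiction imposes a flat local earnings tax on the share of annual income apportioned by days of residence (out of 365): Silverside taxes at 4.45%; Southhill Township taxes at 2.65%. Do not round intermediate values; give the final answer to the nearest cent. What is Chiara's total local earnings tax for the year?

Silverside, 1 January – 21 June 2019: 172 days → £116000 × 4.45% × 172/365 = £2432.5041
Southhill Township, 22 June – 31 December 2019: 193 days → £116000 × 2.65% × 193/365 = £1625.4301
Total = £4057.9342

£4057.93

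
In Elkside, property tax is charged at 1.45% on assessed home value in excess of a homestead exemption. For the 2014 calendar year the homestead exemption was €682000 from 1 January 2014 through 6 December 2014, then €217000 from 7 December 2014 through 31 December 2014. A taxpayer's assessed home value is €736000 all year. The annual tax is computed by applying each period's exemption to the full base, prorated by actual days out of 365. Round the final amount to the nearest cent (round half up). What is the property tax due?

1 January – 6 December 2014: 340 days, exemption €682000 → (€736000 − €682000) × 1.45% × 340/365 = €729.3699
7 December – 31 December 2014: 25 days, exemption €217000 → (€736000 − €217000) × 1.45% × 25/365 = €515.4452
Total = €1244.8151

€1244.82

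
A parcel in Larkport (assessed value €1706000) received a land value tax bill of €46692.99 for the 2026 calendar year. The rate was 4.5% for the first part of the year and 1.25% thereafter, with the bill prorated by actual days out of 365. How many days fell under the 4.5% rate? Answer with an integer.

167 days

Let d = days at the first rate; then 365 − d days at the second rate.
€1706000 × [4.5%·d + 1.25%·(365−d)] / 365 = €46692.99
Solving gives d = 167, so the new rate took effect on June 17, 2026.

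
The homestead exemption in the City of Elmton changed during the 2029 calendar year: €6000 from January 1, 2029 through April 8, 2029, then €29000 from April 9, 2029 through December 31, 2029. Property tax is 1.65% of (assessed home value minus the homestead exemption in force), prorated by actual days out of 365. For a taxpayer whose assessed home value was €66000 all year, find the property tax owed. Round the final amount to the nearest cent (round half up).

€712.39

January 1 – April 8, 2029: 98 days, exemption €6000 → (€66000 − €6000) × 1.65% × 98/365 = €265.8082
April 9 – December 31, 2029: 267 days, exemption €29000 → (€66000 − €29000) × 1.65% × 267/365 = €446.5849
Total = €712.3932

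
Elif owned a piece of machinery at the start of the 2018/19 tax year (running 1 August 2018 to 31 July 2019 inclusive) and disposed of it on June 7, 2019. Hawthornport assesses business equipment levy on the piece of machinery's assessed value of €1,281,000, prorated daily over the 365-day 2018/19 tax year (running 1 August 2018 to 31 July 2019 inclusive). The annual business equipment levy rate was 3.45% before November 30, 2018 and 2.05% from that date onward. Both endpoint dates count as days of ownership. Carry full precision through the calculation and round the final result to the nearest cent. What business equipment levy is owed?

August 1 – November 29, 2018: 121 days at 3.45% → €1,281,000 × 3.45% × 121/365 = €14,650.7795
November 30, 2018 – June 7, 2019: 190 days at 2.05% → €1,281,000 × 2.05% × 190/365 = €13,669.8493
Total = €28,320.6288

€28,320.63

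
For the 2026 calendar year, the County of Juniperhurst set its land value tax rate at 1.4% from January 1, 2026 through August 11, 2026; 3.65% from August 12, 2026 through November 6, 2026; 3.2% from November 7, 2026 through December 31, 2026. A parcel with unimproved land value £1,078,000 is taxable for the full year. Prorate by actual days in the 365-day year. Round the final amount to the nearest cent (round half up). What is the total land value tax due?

January 1 – August 11, 2026: 223 days at 1.4% → £1,078,000 × 1.4% × 223/365 = £9,220.5918
August 12 – November 6, 2026: 87 days at 3.65% → £1,078,000 × 3.65% × 87/365 = £9,378.6000
November 7 – December 31, 2026: 55 days at 3.2% → £1,078,000 × 3.2% × 55/365 = £5,198.0274
Total = £23,797.2192

£23,797.22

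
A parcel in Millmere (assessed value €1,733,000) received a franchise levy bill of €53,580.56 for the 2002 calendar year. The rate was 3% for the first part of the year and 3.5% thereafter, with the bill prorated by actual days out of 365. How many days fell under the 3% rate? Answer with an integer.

298 days

Let d = days at the first rate; then 365 − d days at the second rate.
€1,733,000 × [3%·d + 3.5%·(365−d)] / 365 = €53,580.56
Solving gives d = 298, so the new rate took effect on October 26, 2002.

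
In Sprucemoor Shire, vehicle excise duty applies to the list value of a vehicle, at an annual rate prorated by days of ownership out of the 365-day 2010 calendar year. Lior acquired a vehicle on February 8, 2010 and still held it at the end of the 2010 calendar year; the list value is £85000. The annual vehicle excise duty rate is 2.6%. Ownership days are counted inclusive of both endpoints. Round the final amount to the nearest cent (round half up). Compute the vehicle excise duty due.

£1979.92

Days held (February 8 – December 31, 2010): 327 out of 365
Tax = £85000 × 2.6% × 327/365 = £1979.9178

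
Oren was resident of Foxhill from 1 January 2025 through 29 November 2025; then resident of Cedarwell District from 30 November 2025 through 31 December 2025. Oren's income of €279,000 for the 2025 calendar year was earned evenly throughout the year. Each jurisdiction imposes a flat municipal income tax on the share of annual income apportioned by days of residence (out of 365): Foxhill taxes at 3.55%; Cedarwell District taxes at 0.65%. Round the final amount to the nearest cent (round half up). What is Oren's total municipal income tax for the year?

Foxhill, 1 January – 29 November 2025: 333 days → €279,000 × 3.55% × 333/365 = €9,036.1603
Cedarwell District, 30 November – 31 December 2025: 32 days → €279,000 × 0.65% × 32/365 = €158.9918
Total = €9,195.1521

€9,195.15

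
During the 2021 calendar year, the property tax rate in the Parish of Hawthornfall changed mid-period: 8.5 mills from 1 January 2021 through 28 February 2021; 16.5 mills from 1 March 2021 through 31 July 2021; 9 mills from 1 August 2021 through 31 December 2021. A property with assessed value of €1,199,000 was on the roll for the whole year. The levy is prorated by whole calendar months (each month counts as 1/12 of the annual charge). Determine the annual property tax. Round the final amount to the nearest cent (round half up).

1 January – 28 February 2021: 2 months at 8.5 mills → €1,199,000 × 0.85% × 2/12 = €1,698.5833
1 March – 31 July 2021: 5 months at 16.5 mills → €1,199,000 × 1.65% × 5/12 = €8,243.1250
1 August – 31 December 2021: 5 months at 9 mills → €1,199,000 × 0.9% × 5/12 = €4,496.2500
Total = €14,437.9583

€14,437.96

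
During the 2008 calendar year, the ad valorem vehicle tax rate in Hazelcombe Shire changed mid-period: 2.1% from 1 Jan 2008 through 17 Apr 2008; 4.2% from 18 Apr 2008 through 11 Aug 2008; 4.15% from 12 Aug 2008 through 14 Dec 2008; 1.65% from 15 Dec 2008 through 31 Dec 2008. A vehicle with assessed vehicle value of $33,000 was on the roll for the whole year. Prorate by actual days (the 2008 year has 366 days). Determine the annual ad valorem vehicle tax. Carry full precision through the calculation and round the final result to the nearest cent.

1 Jan – 17 Apr 2008: 108 days at 2.1% → $33,000 × 2.1% × 108/366 = $204.4918
18 Apr – 11 Aug 2008: 116 days at 4.2% → $33,000 × 4.2% × 116/366 = $439.2787
12 Aug – 14 Dec 2008: 125 days at 4.15% → $33,000 × 4.15% × 125/366 = $467.7254
15 Dec – 31 Dec 2008: 17 days at 1.65% → $33,000 × 1.65% × 17/366 = $25.2910
Total = $1,136.7869

$1,136.79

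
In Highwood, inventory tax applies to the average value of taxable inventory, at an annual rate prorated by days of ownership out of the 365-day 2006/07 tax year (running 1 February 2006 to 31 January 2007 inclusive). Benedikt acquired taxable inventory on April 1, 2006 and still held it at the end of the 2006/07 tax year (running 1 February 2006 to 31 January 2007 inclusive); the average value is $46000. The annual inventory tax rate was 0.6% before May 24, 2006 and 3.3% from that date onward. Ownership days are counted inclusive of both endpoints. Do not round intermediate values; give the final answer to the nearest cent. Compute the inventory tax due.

April 1 – May 23, 2006: 53 days at 0.6% → $46000 × 0.6% × 53/365 = $40.0767
May 24, 2006 – January 31, 2007: 253 days at 3.3% → $46000 × 3.3% × 253/365 = $1052.2027
Total = $1092.2795

$1092.28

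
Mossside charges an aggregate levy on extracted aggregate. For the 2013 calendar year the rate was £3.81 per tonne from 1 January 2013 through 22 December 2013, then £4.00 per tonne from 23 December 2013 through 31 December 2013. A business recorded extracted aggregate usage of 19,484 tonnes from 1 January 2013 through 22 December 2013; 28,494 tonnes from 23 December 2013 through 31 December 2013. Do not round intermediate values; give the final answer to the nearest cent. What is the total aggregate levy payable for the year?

£188,210.04

1 January – 22 December 2013: 19,484 tonnes at £3.81/tonne → £74,234.04
23 December – 31 December 2013: 28,494 tonnes at £4.00/tonne → £113,976.00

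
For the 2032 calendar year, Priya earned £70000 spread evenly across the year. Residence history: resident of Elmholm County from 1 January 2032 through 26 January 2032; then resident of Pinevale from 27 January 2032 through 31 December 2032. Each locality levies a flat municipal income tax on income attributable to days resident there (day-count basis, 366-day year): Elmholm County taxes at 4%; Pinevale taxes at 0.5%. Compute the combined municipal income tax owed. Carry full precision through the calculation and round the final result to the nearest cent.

Elmholm County, 1 January – 26 January 2032: 26 days → £70000 × 4% × 26/366 = £198.9071
Pinevale, 27 January – 31 December 2032: 340 days → £70000 × 0.5% × 340/366 = £325.1366
Total = £524.0437

£524.04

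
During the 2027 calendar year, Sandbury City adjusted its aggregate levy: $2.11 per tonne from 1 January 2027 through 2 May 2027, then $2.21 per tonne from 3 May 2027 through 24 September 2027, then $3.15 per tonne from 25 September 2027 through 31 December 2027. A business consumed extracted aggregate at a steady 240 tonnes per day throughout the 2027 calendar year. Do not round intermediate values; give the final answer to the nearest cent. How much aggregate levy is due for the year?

$212776.80

1 January – 2 May 2027: 122 days × 240 tonnes/day = 29,280 tonnes at $2.11/tonne → $61780.80
3 May – 24 September 2027: 145 days × 240 tonnes/day = 34,800 tonnes at $2.21/tonne → $76908.00
25 September – 31 December 2027: 98 days × 240 tonnes/day = 23,520 tonnes at $3.15/tonne → $74088.00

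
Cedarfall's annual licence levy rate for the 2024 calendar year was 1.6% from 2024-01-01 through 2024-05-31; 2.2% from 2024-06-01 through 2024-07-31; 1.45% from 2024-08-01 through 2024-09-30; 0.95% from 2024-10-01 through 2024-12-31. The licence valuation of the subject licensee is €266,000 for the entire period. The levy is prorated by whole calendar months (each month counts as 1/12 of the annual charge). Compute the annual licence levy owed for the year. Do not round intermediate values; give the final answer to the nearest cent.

€4,023.25

2024-01-01 to 2024-05-31: 5 months at 1.6% → €266,000 × 1.6% × 5/12 = €1,773.3333
2024-06-01 to 2024-07-31: 2 months at 2.2% → €266,000 × 2.2% × 2/12 = €975.3333
2024-08-01 to 2024-09-30: 2 months at 1.45% → €266,000 × 1.45% × 2/12 = €642.8333
2024-10-01 to 2024-12-31: 3 months at 0.95% → €266,000 × 0.95% × 3/12 = €631.7500
Total = €4,023.2500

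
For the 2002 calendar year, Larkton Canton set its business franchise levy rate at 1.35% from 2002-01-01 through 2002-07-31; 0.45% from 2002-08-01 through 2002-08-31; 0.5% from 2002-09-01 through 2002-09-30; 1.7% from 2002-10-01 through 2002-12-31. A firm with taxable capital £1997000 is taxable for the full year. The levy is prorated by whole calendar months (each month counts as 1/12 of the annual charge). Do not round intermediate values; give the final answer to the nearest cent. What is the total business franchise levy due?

£25794.58

2002-01-01 to 2002-07-31: 7 months at 1.35% → £1997000 × 1.35% × 7/12 = £15726.3750
2002-08-01 to 2002-08-31: 1 month at 0.45% → £1997000 × 0.45% × 1/12 = £748.8750
2002-09-01 to 2002-09-30: 1 month at 0.5% → £1997000 × 0.5% × 1/12 = £832.0833
2002-10-01 to 2002-12-31: 3 months at 1.7% → £1997000 × 1.7% × 3/12 = £8487.2500
Total = £25794.5833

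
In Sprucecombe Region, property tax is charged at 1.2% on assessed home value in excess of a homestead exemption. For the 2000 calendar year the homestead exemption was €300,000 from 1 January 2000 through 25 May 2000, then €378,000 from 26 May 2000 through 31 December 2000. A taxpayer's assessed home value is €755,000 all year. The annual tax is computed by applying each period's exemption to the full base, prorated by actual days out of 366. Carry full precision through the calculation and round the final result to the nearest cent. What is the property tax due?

1 January – 25 May 2000: 146 days, exemption €300,000 → (€755,000 − €300,000) × 1.2% × 146/366 = €2,178.0328
26 May – 31 December 2000: 220 days, exemption €378,000 → (€755,000 − €378,000) × 1.2% × 220/366 = €2,719.3443
Total = €4,897.3770

€4,897.38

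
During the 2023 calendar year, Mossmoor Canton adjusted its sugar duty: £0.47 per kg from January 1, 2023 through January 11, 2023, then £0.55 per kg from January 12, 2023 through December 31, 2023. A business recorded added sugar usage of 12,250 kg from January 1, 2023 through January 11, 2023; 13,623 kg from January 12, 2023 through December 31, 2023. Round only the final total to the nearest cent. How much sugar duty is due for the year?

January 1 – January 11, 2023: 12,250 kg at £0.47/kg → £5,757.50
January 12 – December 31, 2023: 13,623 kg at £0.55/kg → £7,492.65

£13,250.15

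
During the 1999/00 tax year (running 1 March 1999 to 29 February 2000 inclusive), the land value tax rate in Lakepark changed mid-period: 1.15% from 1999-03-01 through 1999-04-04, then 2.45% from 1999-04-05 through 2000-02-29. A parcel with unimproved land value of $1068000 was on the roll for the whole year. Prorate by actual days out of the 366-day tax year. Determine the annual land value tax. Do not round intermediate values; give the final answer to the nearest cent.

$24838.30

1999-03-01 to 1999-04-04: 35 days at 1.15% → $1068000 × 1.15% × 35/366 = $1174.5082
1999-04-05 to 2000-02-29: 331 days at 2.45% → $1068000 × 2.45% × 331/366 = $23663.7869
Total = $24838.2951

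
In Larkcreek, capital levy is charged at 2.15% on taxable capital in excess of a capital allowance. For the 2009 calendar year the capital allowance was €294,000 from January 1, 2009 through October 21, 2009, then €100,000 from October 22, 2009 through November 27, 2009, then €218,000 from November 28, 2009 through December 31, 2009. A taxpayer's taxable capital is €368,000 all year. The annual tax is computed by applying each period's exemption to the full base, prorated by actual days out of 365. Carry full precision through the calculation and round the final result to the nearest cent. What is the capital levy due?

January 1 – October 21, 2009: 294 days, exemption €294,000 → (€368,000 − €294,000) × 2.15% × 294/365 = €1,281.5178
October 22 – November 27, 2009: 37 days, exemption €100,000 → (€368,000 − €100,000) × 2.15% × 37/365 = €584.0932
November 28 – December 31, 2009: 34 days, exemption €218,000 → (€368,000 − €218,000) × 2.15% × 34/365 = €300.4110
Total = €2,166.0219

€2,166.02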